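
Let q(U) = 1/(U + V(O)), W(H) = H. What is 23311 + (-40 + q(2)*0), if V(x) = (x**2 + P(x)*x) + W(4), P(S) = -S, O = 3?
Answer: 23271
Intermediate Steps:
V(x) = 4 (V(x) = (x**2 + (-x)*x) + 4 = (x**2 - x**2) + 4 = 0 + 4 = 4)
q(U) = 1/(4 + U) (q(U) = 1/(U + 4) = 1/(4 + U))
23311 + (-40 + q(2)*0) = 23311 + (-40 + 0/(4 + 2)) = 23311 + (-40 + 0/6) = 23311 + (-40 + (1/6)*0) = 23311 + (-40 + 0) = 23311 - 40 = 23271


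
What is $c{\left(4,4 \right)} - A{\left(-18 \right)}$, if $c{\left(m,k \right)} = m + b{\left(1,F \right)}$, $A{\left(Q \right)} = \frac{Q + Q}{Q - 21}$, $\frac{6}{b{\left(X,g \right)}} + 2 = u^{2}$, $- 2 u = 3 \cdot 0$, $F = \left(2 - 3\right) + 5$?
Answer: $\frac{1}{13} \approx 0.076923$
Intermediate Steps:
$F = 4$ ($F = \left(2 - 3\right) + 5 = -1 + 5 = 4$)
$u = 0$ ($u = - \frac{3 \cdot 0}{2} = \left(- \frac{1}{2}\right) 0 = 0$)
$b{\left(X,g \right)} = -3$ ($b{\left(X,g \right)} = \frac{6}{-2 + 0^{2}} = \frac{6}{-2 + 0} = \frac{6}{-2} = 6 \left(- \frac{1}{2}\right) = -3$)
$A{\left(Q \right)} = \frac{2 Q}{-21 + Q}$
$c{\left(m,k \right)} = -3 + m$ ($c{\left(m,k \right)} = m - 3 = -3 + m$)
$c{\left(4,4 \right)} - A{\left(-18 \right)} = \left(-3 + 4\right) - 2 \left(-18\right) \frac{1}{-21 - 18} = 1 - 2 \left(-18\right) \frac{1}{-39} = 1 - 2 \left(-18\right) \left(- \frac{1}{39}\right) = 1 - \frac{12}{13} = \frac{1}{13}$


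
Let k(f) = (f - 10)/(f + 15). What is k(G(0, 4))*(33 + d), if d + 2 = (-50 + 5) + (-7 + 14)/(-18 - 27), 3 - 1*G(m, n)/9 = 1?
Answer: -5096/1485 ≈ -3.4316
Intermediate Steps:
G(m, n) = 18 (G(m, n) = 27 - 9*1 = 27 - 9 = 18)
k(f) = (-10 + f)/(15 + f)
d = -2122/45 (d = -2 + ((-50 + 5) + (-7 + 14)/(-18 - 27)) = -2 + (-45 + 7/(-45)) = -2 + (-45 + 7*(-1/45)) = -2 + (-45 - 7/45) = -2 - 2032/45 = -2122/45 ≈ -47.156)
k(G(0, 4))*(33 + d) = ((-10 + 18)/(15 + 18))*(33 - 2122/45) = (8/33)*(-637/45) = -5096/1485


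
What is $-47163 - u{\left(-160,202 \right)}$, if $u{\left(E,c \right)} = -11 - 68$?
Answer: $-47084$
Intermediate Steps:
$u{\left(E,c \right)} = -79$
$-47163 - u{\left(-160,202 \right)} = -47163 - -79 = -47163 + 79 = -47084$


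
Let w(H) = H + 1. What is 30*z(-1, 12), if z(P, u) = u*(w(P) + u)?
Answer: 4320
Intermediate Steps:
w(H) = 1 + H
z(P, u) = u*(1 + P + u) (z(P, u) = u*((1 + P) + u) = u*(1 + P + u))
30*z(-1, 12) = 30*(12*(1 - 1 + 12)) = 30*(12*12) = 30*144 = 4320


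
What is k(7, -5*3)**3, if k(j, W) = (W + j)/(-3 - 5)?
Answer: 1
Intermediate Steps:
k(j, W) = -W/8 - j/8 (k(j, W) = (W + j)/(-8) = (W + j)*(-1/8) = -W/8 - j/8)
k(7, -5*3)**3 = (-(-5)*3/8 - 1/8*7)**3 = (-1/8*(-15) - 7/8)**3 = (15/8 - 7/8)**3 = 1**3 = 1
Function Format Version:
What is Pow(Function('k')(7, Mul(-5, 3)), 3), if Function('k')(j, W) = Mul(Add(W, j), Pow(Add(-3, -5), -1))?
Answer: 1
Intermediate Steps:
Function('k')(j, W) = Add(Mul(Rational(-1, 8), W), Mul(Rational(-1, 8), j)) (Function('k')(j, W) = Mul(Add(W, j), Pow(-8, -1)) = Mul(Add(W, j), Rational(-1, 8)) = Add(Mul(Rational(-1, 8), W), Mul(Rational(-1, 8), j)))
Pow(Function('k')(7, Mul(-5, 3)), 3) = Pow(Add(Mul(Rational(-1, 8), Mul(-5, 3)), Mul(Rational(-1, 8), 7)), 3) = Pow(Add(Mul(Rational(-1, 8), -15), Rational(-7, 8)), 3) = Pow(Add(Rational(15, 8), Rational(-7, 8)), 3) = Pow(1, 3) = 1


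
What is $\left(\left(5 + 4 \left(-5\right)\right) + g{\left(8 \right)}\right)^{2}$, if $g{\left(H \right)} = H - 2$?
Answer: $81$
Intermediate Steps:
$g{\left(H \right)} = -2 + H$
$\left(\left(5 + 4 \left(-5\right)\right) + g{\left(8 \right)}\right)^{2} = \left(\left(5 + 4 \left(-5\right)\right) + \left(-2 + 8\right)\right)^{2} = \left(\left(5 - 20\right) + 6\right)^{2} = \left(-15 + 6\right)^{2} = \left(-9\right)^{2} = 81$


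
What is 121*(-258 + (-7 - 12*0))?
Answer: -32065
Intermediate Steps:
121*(-258 + (-7 - 12*0)) = 121*(-258 + (-7 - 6*0)) = 121*(-258 + (-7 + 0)) = 121*(-258 - 7) = 121*(-265) = -32065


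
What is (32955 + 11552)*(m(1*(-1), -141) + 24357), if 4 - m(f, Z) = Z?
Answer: 1090510514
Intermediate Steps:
m(f, Z) = 4 - Z
(32955 + 11552)*(m(1*(-1), -141) + 24357) = (32955 + 11552)*((4 - 1*(-141)) + 24357) = 44507*((4 + 141) + 24357) = 44507*(145 + 24357) = 44507*24502 = 1090510514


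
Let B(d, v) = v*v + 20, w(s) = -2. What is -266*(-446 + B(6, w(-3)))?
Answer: 112252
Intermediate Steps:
B(d, v) = 20 + v² (B(d, v) = v² + 20 = 20 + v²)
-266*(-446 + B(6, w(-3))) = -266*(-446 + (20 + (-2)²)) = -266*(-446 + (20 + 4)) = -266*(-446 + 24) = -266*(-422) = 112252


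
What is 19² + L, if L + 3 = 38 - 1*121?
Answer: 275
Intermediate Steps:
L = -86 (L = -3 + (38 - 1*121) = -3 + (38 - 121) = -3 - 83 = -86)
19² + L = 19² - 86 = 361 - 86 = 275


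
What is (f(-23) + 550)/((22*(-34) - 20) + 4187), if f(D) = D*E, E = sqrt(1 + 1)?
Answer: 550/3419 - 23*sqrt(2)/3419 ≈ 0.15135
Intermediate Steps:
E = sqrt(2) ≈ 1.4142
f(D) = D*sqrt(2)
(f(-23) + 550)/((22*(-34) - 20) + 4187) = (-23*sqrt(2) + 550)/((22*(-34) - 20) + 4187) = (550 - 23*sqrt(2))/((-748 - 20) + 4187) = (550 - 23*sqrt(2))/(-768 + 4187) = (550 - 23*sqrt(2))/3419 = (550 - 23*sqrt(2))*(1/3419) = 550/3419 - 23*sqrt(2)/3419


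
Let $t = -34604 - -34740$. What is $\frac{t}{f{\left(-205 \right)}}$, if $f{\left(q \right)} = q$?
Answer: $- \frac{136}{205} \approx -0.66341$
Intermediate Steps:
$t = 136$ ($t = -34604 + 34740 = 136$)
$\frac{t}{f{\left(-205 \right)}} = \frac{136}{-205} = 136 \left(- \frac{1}{205}\right) = - \frac{136}{205}$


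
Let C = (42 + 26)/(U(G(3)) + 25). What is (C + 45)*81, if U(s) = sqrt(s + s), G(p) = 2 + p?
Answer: 158625/41 - 1836*sqrt(10)/205 ≈ 3840.6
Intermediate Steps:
U(s) = sqrt(2)*sqrt(s) (U(s) = sqrt(2*s) = sqrt(2)*sqrt(s))
C = 68/(25 + sqrt(10)) (C = (42 + 26)/(sqrt(2)*sqrt(2 + 3) + 25) = 68/(sqrt(2)*sqrt(5) + 25) = 68/(sqrt(10) + 25) = 68/(25 + sqrt(10)) ≈ 2.4146)
(C + 45)*81 = ((340/123 - 68*sqrt(10)/615) + 45)*81 = (5875/123 - 68*sqrt(10)/615)*81 = 158625/41 - 1836*sqrt(10)/205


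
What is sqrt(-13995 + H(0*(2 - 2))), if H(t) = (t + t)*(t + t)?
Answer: 3*I*sqrt(1555) ≈ 118.3*I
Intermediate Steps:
H(t) = 4*t**2 (H(t) = (2*t)*(2*t) = 4*t**2)
sqrt(-13995 + H(0*(2 - 2))) = sqrt(-13995 + 4*(0*(2 - 2))**2) = sqrt(-13995 + 4*(0*0)**2) = sqrt(-13995 + 4*0**2) = sqrt(-13995 + 4*0) = sqrt(-13995 + 0) = sqrt(-13995) = 3*I*sqrt(1555)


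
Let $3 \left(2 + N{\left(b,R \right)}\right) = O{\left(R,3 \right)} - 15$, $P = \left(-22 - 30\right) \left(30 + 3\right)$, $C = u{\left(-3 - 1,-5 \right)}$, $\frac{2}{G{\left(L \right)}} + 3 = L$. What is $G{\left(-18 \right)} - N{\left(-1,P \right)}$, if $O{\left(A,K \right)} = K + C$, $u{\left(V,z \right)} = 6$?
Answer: $\frac{82}{21} \approx 3.9048$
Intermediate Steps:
$G{\left(L \right)} = \frac{2}{-3 + L}$
$C = 6$
$P = -1716$ ($P = \left(-52\right) 33 = -1716$)
$O{\left(A,K \right)} = 6 + K$ ($O{\left(A,K \right)} = K + 6 = 6 + K$)
$N{\left(b,R \right)} = -4$ ($N{\left(b,R \right)} = -2 + \frac{\left(6 + 3\right) - 15}{3} = -2 + \frac{9 - 15}{3} = -2 + \frac{1}{3} \left(-6\right) = -2 - 2 = -4$)
$G{\left(-18 \right)} - N{\left(-1,P \right)} = \frac{2}{-3 - 18} - -4 = \frac{2}{-21} + 4 = 2 \left(- \frac{1}{21}\right) + 4 = - \frac{2}{21} + 4 = \frac{82}{21}$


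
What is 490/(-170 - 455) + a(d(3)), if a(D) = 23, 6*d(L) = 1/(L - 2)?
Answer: 2777/125 ≈ 22.216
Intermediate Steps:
d(L) = 1/(6*(-2 + L)) (d(L) = 1/(6*(L - 2)) = 1/(6*(-2 + L)))
490/(-170 - 455) + a(d(3)) = 490/(-170 - 455) + 23 = 490/(-625) + 23 = -1/625*490 + 23 = -98/125 + 23 = 2777/125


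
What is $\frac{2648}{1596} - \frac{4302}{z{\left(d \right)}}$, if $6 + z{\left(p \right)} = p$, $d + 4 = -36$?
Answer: $\frac{873475}{9177} \approx 95.181$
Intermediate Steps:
$d = -40$ ($d = -4 - 36 = -40$)
$z{\left(p \right)} = -6 + p$
$\frac{2648}{1596} - \frac{4302}{z{\left(d \right)}} = \frac{2648}{1596} - \frac{4302}{-6 - 40} = 2648 \cdot \frac{1}{1596} - \frac{4302}{-46} = \frac{662}{399} - - \frac{2151}{23} = \frac{662}{399} + \frac{2151}{23} = \frac{873475}{9177}$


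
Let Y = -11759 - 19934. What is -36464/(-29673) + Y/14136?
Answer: -141657095/139819176 ≈ -1.0131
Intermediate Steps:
Y = -31693
-36464/(-29673) + Y/14136 = -36464/(-29673) - 31693/14136 = -36464*(-1/29673) - 31693*1/14136 = 36464/29673 - 31693/14136 = -141657095/139819176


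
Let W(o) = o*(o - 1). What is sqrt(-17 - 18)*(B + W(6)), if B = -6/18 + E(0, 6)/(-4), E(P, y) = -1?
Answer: 359*I*sqrt(35)/12 ≈ 176.99*I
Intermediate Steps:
W(o) = o*(-1 + o)
B = -1/12 (B = -6/18 - 1/(-4) = -6*1/18 - 1*(-1/4) = -1/3 + 1/4 = -1/12 ≈ -0.083333)
sqrt(-17 - 18)*(B + W(6)) = sqrt(-17 - 18)*(-1/12 + 6*(-1 + 6)) = sqrt(-35)*(-1/12 + 6*5) = (I*sqrt(35))*(-1/12 + 30) = (I*sqrt(35))*(359/12) = 359*I*sqrt(35)/12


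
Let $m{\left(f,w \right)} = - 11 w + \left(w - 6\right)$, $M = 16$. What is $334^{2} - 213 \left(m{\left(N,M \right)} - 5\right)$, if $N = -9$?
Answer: $147979$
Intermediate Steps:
$m{\left(f,w \right)} = -6 - 10 w$ ($m{\left(f,w \right)} = - 11 w + \left(-6 + w\right) = -6 - 10 w$)
$334^{2} - 213 \left(m{\left(N,M \right)} - 5\right) = 334^{2} - 213 \left(\left(-6 - 160\right) - 5\right) = 111556 - 213 \left(\left(-6 - 160\right) - 5\right) = 111556 - 213 \left(-166 - 5\right) = 111556 - 213 \left(-171\right) = 111556 - -36423 = 111556 + 36423 = 147979$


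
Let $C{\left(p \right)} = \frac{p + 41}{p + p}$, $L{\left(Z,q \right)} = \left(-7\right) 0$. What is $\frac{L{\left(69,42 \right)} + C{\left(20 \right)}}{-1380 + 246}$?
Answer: $- \frac{61}{45360} \approx -0.0013448$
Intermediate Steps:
$L{\left(Z,q \right)} = 0$
$C{\left(p \right)} = \frac{41 + p}{2 p}$
$\frac{L{\left(69,42 \right)} + C{\left(20 \right)}}{-1380 + 246} = \frac{0 + \frac{41 + 20}{2 \cdot 20}}{-1380 + 246} = \frac{0 + \frac{1}{2} \cdot \frac{1}{20} \cdot 61}{-1134} = \left(0 + \frac{61}{40}\right) \left(- \frac{1}{1134}\right) = \frac{61}{40} \left(- \frac{1}{1134}\right) = - \frac{61}{45360}$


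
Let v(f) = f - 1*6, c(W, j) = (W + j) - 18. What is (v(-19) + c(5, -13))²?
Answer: 2601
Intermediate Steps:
c(W, j) = -18 + W + j
v(f) = -6 + f (v(f) = f - 6 = -6 + f)
(v(-19) + c(5, -13))² = ((-6 - 19) + (-18 + 5 - 13))² = (-25 - 26)² = (-51)² = 2601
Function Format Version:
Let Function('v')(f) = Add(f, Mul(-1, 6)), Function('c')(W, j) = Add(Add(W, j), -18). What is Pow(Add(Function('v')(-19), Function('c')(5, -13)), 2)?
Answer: 2601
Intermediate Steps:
Function('c')(W, j) = Add(-18, W, j)
Function('v')(f) = Add(-6, f) (Function('v')(f) = Add(f, -6) = Add(-6, f))
Pow(Add(Function('v')(-19), Function('c')(5, -13)), 2) = Pow(Add(Add(-6, -19), Add(-18, 5, -13)), 2) = Pow(Add(-25, -26), 2) = Pow(-51, 2) = 2601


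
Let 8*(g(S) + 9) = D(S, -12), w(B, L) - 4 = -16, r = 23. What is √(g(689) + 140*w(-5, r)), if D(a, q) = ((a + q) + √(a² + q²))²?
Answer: √(459841 + 677*√474865)/2 ≈ 481.24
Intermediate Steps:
w(B, L) = -12 (w(B, L) = 4 - 16 = -12)
D(a, q) = (a + q + √(a² + q²))²
g(S) = -9 + (-12 + S + √(144 + S²))²/8 (g(S) = -9 + (S - 12 + √(S² + (-12)²))²/8 = -9 + (S - 12 + √(S² + 144))²/8 = -9 + (S - 12 + √(144 + S²))²/8 = -9 + (-12 + S + √(144 + S²))²/8)
√(g(689) + 140*w(-5, r)) = √((-9 + (-12 + 689 + √(144 + 689²))²/8) + 140*(-12)) = √((-9 + (-12 + 689 + √(144 + 474721))²/8) - 1680) = √((-9 + (-12 + 689 + √474865)²/8) - 1680) = √((-9 + (677 + √474865)²/8) - 1680) = √(-1689 + (677 + √474865)²/8)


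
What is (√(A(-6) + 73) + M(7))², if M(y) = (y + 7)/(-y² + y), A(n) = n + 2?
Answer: 622/9 - 2*√69/3 ≈ 63.573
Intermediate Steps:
A(n) = 2 + n
M(y) = (7 + y)/(y - y²)
(√(A(-6) + 73) + M(7))² = (√((2 - 6) + 73) + (-7 - 1*7)/(7*(-1 + 7)))² = (√(-4 + 73) + (⅐)*(-7 - 7)/6)² = (√69 + (⅐)*(⅙)*(-14))² = (√69 - ⅓)² = (-⅓ + √69)²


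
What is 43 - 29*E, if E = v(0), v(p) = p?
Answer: 43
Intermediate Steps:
E = 0
43 - 29*E = 43 - 29*0 = 43 + 0 = 43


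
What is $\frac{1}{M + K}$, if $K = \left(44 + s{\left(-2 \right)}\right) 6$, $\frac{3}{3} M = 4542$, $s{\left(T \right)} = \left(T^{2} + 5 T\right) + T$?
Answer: $\frac{1}{4758} \approx 0.00021017$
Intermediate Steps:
$s{\left(T \right)} = T^{2} + 6 T$
$M = 4542$
$K = 216$ ($K = \left(44 - 2 \left(6 - 2\right)\right) 6 = \left(44 - 8\right) 6 = 36 \cdot 6 = 216$)
$\frac{1}{M + K} = \frac{1}{4542 + 216} = \frac{1}{4758}$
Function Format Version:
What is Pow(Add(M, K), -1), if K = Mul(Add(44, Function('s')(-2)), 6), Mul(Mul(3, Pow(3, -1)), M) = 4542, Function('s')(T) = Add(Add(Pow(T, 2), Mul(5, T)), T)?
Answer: Rational(1, 4758) ≈ 0.00021017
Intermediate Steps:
Function('s')(T) = Add(Pow(T, 2), Mul(6, T))
M = 4542
K = 216 (K = Mul(Add(44, Mul(-2, Add(6, -2))), 6) = Mul(Add(44, Mul(-2, 4)), 6) = Mul(Add(44, -8), 6) = Mul(36, 6) = 216)
Pow(Add(M, K), -1) = Pow(Add(4542, 216), -1) = Pow(4758, -1) = Rational(1, 4758)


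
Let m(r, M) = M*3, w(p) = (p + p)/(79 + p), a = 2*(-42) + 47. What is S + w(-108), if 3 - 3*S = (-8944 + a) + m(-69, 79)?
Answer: 254311/87 ≈ 2923.1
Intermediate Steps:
a = -37 (a = -84 + 47 = -37)
w(p) = 2*p/(79 + p) (w(p) = (2*p)/(79 + p) = 2*p/(79 + p))
m(r, M) = 3*M
S = 8747/3 (S = 1 - ((-8944 - 37) + 3*79)/3 = 1 - (-8981 + 237)/3 = 1 - ⅓*(-8744) = 1 + 8744/3 = 8747/3 ≈ 2915.7)
S + w(-108) = 8747/3 + 2*(-108)/(79 - 108) = 8747/3 + 2*(-108)/(-29) = 8747/3 + 2*(-108)*(-1/29) = 8747/3 + 216/29 = 254311/87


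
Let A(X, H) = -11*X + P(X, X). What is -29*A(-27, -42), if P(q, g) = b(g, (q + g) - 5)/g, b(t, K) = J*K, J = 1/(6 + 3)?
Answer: -2094670/243 ≈ -8620.0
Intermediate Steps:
J = 1/9 ≈ 0.11111
b(t, K) = K/9
P(q, g) = (-5/9 + g/9 + q/9)/g (P(q, g) = (((q + g) - 5)/9)/g = (((g + q) - 5)/9)/g = ((-5 + g + q)/9)/g = (-5/9 + g/9 + q/9)/g)
A(X, H) = -11*X + (-5 + 2*X)/(9*X) (A(X, H) = -11*X + (-5 + X + X)/(9*X) = -11*X + (-5 + 2*X)/(9*X))
-29*A(-27, -42) = -29*(2/9 - 11*(-27) - 5/9/(-27)) = -29*(2/9 + 297 - 5/9*(-1/27)) = -29*(2/9 + 297 + 5/243) = -29*72230/243 = -2094670/243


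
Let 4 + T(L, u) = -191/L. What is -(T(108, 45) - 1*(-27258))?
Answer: -2943241/108 ≈ -27252.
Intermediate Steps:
T(L, u) = -4 - 191/L
-(T(108, 45) - 1*(-27258)) = -((-4 - 191/108) - 1*(-27258)) = -((-4 - 191*1/108) + 27258) = -((-4 - 191/108) + 27258) = -(-623/108 + 27258) = -1*2943241/108 = -2943241/108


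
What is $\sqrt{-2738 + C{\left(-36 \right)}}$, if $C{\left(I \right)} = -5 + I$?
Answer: $i \sqrt{2779} \approx 52.716 i$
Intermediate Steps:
$\sqrt{-2738 + C{\left(-36 \right)}} = \sqrt{-2738 - 41} = \sqrt{-2779} = i \sqrt{2779}$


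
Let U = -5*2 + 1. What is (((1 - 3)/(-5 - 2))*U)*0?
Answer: 0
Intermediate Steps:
U = -9 (U = -10 + 1 = -9)
(((1 - 3)/(-5 - 2))*U)*0 = (((1 - 3)/(-5 - 2))*(-9))*0 = (-2/(-7)*(-9))*0 = (-2*(-1/7)*(-9))*0 = ((2/7)*(-9))*0 = -18/7*0 = 0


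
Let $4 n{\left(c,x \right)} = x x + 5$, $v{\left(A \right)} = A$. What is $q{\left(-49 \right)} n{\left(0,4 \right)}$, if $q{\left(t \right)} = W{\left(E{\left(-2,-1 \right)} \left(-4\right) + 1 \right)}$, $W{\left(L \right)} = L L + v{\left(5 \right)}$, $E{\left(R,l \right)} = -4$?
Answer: $\frac{3087}{2} \approx 1543.5$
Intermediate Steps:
$W{\left(L \right)} = 5 + L^{2}$ ($W{\left(L \right)} = L L + 5 = L^{2} + 5 = 5 + L^{2}$)
$q{\left(t \right)} = 294$ ($q{\left(t \right)} = 5 + \left(\left(-4\right) \left(-4\right) + 1\right)^{2} = 5 + \left(16 + 1\right)^{2} = 5 + 17^{2} = 5 + 289 = 294$)
$n{\left(c,x \right)} = \frac{5}{4} + \frac{x^{2}}{4}$ ($n{\left(c,x \right)} = \frac{x x + 5}{4} = \frac{x^{2} + 5}{4} = \frac{5 + x^{2}}{4} = \frac{5}{4} + \frac{x^{2}}{4}$)
$q{\left(-49 \right)} n{\left(0,4 \right)} = 294 \left(\frac{5}{4} + \frac{4^{2}}{4}\right) = 294 \left(\frac{5}{4} + \frac{1}{4} \cdot 16\right) = 294 \left(\frac{5}{4} + 4\right) = 294 \cdot \frac{21}{4} = \frac{3087}{2}$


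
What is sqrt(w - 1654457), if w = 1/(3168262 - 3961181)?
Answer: 4*I*sqrt(65011943710982706)/792919 ≈ 1286.3*I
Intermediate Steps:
w = -1/792919 (w = 1/(-792919) = -1/792919 ≈ -1.2612e-6)
sqrt(w - 1654457) = sqrt(-1/792919 - 1654457) = sqrt(-1311850389984/792919) = 4*I*sqrt(65011943710982706)/792919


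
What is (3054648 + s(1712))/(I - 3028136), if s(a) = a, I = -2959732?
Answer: -764090/1496967 ≈ -0.51043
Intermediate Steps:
(3054648 + s(1712))/(I - 3028136) = (3054648 + 1712)/(-2959732 - 3028136) = 3056360/(-5987868) = 3056360*(-1/5987868) = -764090/1496967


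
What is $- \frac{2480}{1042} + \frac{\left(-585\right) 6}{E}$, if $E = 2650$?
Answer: $- \frac{511471}{138065} \approx -3.7046$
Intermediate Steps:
$- \frac{2480}{1042} + \frac{\left(-585\right) 6}{E} = - \frac{2480}{1042} + \frac{\left(-585\right) 6}{2650} = \left(-2480\right) \frac{1}{1042} - \frac{351}{265} = - \frac{1240}{521} - \frac{351}{265} = - \frac{511471}{138065}$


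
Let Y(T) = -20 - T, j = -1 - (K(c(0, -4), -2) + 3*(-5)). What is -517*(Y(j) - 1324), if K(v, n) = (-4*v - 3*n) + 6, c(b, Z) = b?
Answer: 695882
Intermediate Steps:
K(v, n) = 6 - 4*v - 3*n
j = 2 (j = -1 - ((6 - 4*0 - 3*(-2)) + 3*(-5)) = -1 - ((6 + 0 + 6) - 15) = -1 - (12 - 15) = -1 - 1*(-3) = -1 + 3 = 2)
-517*(Y(j) - 1324) = -517*((-20 - 1*2) - 1324) = -517*((-20 - 2) - 1324) = -517*(-22 - 1324) = -517*(-1346) = 695882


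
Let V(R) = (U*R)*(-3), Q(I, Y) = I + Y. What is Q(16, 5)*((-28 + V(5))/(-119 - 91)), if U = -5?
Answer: -47/10 ≈ -4.7000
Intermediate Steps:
V(R) = 15*R (V(R) = -5*R*(-3) = 15*R)
Q(16, 5)*((-28 + V(5))/(-119 - 91)) = (16 + 5)*((-28 + 15*5)/(-119 - 91)) = 21*((-28 + 75)/(-210)) = 21*(47*(-1/210)) = 21*(-47/210) = -47/10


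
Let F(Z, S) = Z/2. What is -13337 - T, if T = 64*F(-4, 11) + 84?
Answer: -13293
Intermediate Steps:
F(Z, S) = Z/2 (F(Z, S) = Z*(1/2) = Z/2)
T = -44 (T = 64*((1/2)*(-4)) + 84 = 64*(-2) + 84 = -128 + 84 = -44)
-13337 - T = -13337 - 1*(-44) = -13337 + 44 = -13293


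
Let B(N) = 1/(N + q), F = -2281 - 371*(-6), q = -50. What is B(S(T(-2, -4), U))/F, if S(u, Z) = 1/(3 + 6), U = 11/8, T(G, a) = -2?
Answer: 9/24695 ≈ 0.00036445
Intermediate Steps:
U = 11/8 (U = 11*(⅛) = 11/8 ≈ 1.3750)
S(u, Z) = ⅑ (S(u, Z) = 1/9 = ⅑)
F = -55 (F = -2281 - 1*(-2226) = -2281 + 2226 = -55)
B(N) = 1/(-50 + N) (B(N) = 1/(N - 50) = 1/(-50 + N))
B(S(T(-2, -4), U))/F = 1/((-50 + ⅑)*(-55)) = -1/55/(-449/9) = -9/449*(-1/55) = 9/24695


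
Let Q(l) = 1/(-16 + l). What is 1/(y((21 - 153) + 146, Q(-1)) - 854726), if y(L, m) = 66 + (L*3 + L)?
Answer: -1/854604 ≈ -1.1701e-6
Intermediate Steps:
y(L, m) = 66 + 4*L (y(L, m) = 66 + (3*L + L) = 66 + 4*L)
1/(y((21 - 153) + 146, Q(-1)) - 854726) = 1/((66 + 4*((21 - 153) + 146)) - 854726) = 1/((66 + 4*(-132 + 146)) - 854726) = 1/((66 + 4*14) - 854726) = 1/((66 + 56) - 854726) = 1/(122 - 854726) = 1/(-854604) = -1/854604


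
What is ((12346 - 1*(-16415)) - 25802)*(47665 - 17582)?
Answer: 89015597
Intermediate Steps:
((12346 - 1*(-16415)) - 25802)*(47665 - 17582) = ((12346 + 16415) - 25802)*30083 = (28761 - 25802)*30083 = 2959*30083 = 89015597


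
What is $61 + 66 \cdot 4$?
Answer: $325$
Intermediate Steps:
$61 + 66 \cdot 4 = 61 + 264 = 325$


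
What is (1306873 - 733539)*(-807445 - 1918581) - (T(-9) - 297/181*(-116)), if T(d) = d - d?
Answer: -282889133748256/181 ≈ -1.5629e+12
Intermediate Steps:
T(d) = 0
(1306873 - 733539)*(-807445 - 1918581) - (T(-9) - 297/181*(-116)) = (1306873 - 733539)*(-807445 - 1918581) - (0 - 297/181*(-116)) = 573334*(-2726026) - (0 - 297*1/181*(-116)) = -1562923390684 - (0 - 297/181*(-116)) = -1562923390684 - (0 + 34452/181) = -1562923390684 - 1*34452/181 = -1562923390684 - 34452/181 = -282889133748256/181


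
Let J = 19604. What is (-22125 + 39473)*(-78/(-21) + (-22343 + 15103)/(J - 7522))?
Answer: 326454664/6041 ≈ 54040.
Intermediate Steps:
(-22125 + 39473)*(-78/(-21) + (-22343 + 15103)/(J - 7522)) = (-22125 + 39473)*(-78/(-21) + (-22343 + 15103)/(19604 - 7522)) = 17348*(-1/21*(-78) - 7240/12082) = 17348*(26/7 - 7240*1/12082) = 17348*(26/7 - 3620/6041) = 17348*(18818/6041) = 326454664/6041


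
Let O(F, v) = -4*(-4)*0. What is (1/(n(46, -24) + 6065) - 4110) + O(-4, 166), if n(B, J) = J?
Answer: -24828509/6041 ≈ -4110.0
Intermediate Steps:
O(F, v) = 0 (O(F, v) = 16*0 = 0)
(1/(n(46, -24) + 6065) - 4110) + O(-4, 166) = (1/(-24 + 6065) - 4110) + 0 = (1/6041 - 4110) + 0 = -24828509/6041 + 0 = -24828509/6041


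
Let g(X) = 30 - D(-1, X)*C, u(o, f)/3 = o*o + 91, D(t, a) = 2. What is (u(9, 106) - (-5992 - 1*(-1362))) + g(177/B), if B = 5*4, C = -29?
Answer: 5234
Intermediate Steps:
B = 20
u(o, f) = 273 + 3*o**2 (u(o, f) = 3*(o*o + 91) = 3*(o**2 + 91) = 3*(91 + o**2) = 273 + 3*o**2)
g(X) = 88 (g(X) = 30 - 2*(-29) = 30 - 1*(-58) = 30 + 58 = 88)
(u(9, 106) - (-5992 - 1*(-1362))) + g(177/B) = ((273 + 3*9**2) - (-5992 - 1*(-1362))) + 88 = ((273 + 3*81) - (-5992 + 1362)) + 88 = ((273 + 243) - 1*(-4630)) + 88 = (516 + 4630) + 88 = 5146 + 88 = 5234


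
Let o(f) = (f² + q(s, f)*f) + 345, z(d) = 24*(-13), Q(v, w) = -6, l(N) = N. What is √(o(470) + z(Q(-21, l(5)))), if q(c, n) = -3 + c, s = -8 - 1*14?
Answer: √209183 ≈ 457.37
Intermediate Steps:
s = -22 (s = -8 - 14 = -22)
z(d) = -312
o(f) = 345 + f² - 25*f (o(f) = (f² + (-3 - 22)*f) + 345 = (f² - 25*f) + 345 = 345 + f² - 25*f)
√(o(470) + z(Q(-21, l(5)))) = √((345 + 470² - 25*470) - 312) = √((345 + 220900 - 11750) - 312) = √(209495 - 312) = √209183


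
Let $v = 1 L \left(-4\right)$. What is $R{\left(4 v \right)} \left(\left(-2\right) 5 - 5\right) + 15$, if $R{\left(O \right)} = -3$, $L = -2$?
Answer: $60$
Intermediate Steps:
$v = 8$ ($v = 1 \left(-2\right) \left(-4\right) = \left(-2\right) \left(-4\right) = 8$)
$R{\left(4 v \right)} \left(\left(-2\right) 5 - 5\right) + 15 = - 3 \left(\left(-2\right) 5 - 5\right) + 15 = - 3 \left(-10 - 5\right) + 15 = \left(-3\right) \left(-15\right) + 15 = 45 + 15 = 60$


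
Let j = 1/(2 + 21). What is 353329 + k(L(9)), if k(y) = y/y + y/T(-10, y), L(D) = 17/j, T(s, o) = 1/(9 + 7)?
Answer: 359586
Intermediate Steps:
T(s, o) = 1/16
j = 1/23 ≈ 0.043478
L(D) = 391 (L(D) = 17/(1/23) = 17*23 = 391)
k(y) = 1 + 16*y (k(y) = y/y + y/(1/16) = 1 + y*16 = 1 + 16*y)
353329 + k(L(9)) = 353329 + (1 + 16*391) = 353329 + (1 + 6256) = 353329 + 6257 = 359586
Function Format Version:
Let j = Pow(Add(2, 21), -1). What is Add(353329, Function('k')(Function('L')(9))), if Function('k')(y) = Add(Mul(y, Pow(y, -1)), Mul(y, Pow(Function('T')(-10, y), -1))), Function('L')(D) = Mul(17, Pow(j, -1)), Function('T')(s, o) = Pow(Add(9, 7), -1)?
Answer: 359586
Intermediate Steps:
Function('T')(s, o) = Rational(1, 16) (Function('T')(s, o) = Pow(16, -1) = Rational(1, 16))
j = Rational(1, 23) (j = Pow(23, -1) = Rational(1, 23) ≈ 0.043478)
Function('L')(D) = 391 (Function('L')(D) = Mul(17, Pow(Rational(1, 23), -1)) = Mul(17, 23) = 391)
Function('k')(y) = Add(1, Mul(16, y)) (Function('k')(y) = Add(Mul(y, Pow(y, -1)), Mul(y, Pow(Rational(1, 16), -1))) = Add(1, Mul(y, 16)) = Add(1, Mul(16, y)))
Add(353329, Function('k')(Function('L')(9))) = Add(353329, Add(1, Mul(16, 391))) = Add(353329, Add(1, 6256)) = Add(353329, 6257) = 359586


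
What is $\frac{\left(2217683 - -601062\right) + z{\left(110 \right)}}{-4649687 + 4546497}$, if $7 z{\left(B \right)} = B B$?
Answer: $- \frac{3948663}{144466} \approx -27.333$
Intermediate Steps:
$z{\left(B \right)} = \frac{B^{2}}{7}$ ($z{\left(B \right)} = \frac{B B}{7} = \frac{B^{2}}{7}$)
$\frac{\left(2217683 - -601062\right) + z{\left(110 \right)}}{-4649687 + 4546497} = \frac{\left(2217683 - -601062\right) + \frac{110^{2}}{7}}{-4649687 + 4546497} = \frac{\left(2217683 + 601062\right) + \frac{1}{7} \cdot 12100}{-103190} = \left(2818745 + \frac{12100}{7}\right) \left(- \frac{1}{103190}\right) = \frac{19743315}{7} \left(- \frac{1}{103190}\right) = - \frac{3948663}{144466}$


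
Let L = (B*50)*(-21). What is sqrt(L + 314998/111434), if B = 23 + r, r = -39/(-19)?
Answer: 13*I*sqrt(174418250158273)/1058623 ≈ 162.18*I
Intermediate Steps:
r = 39/19 (r = -39*(-1/19) = 39/19 ≈ 2.0526)
B = 476/19 (B = 23 + 39/19 = 476/19 ≈ 25.053)
L = -499800/19 (L = ((476/19)*50)*(-21) = (23800/19)*(-21) = -499800/19 ≈ -26305.)
sqrt(L + 314998/111434) = sqrt(-499800/19 + 314998/111434) = sqrt(-499800/19 + 314998*(1/111434)) = sqrt(-499800/19 + 157499/55717) = sqrt(-27844364119/1058623) = 13*I*sqrt(174418250158273)/1058623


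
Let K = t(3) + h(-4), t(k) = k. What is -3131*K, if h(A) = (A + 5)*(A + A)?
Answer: 15655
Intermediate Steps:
h(A) = 2*A*(5 + A) (h(A) = (5 + A)*(2*A) = 2*A*(5 + A))
K = -5 (K = 3 + 2*(-4)*(5 - 4) = 3 + 2*(-4)*1 = 3 - 8 = -5)
-3131*K = -3131*(-5) = 15655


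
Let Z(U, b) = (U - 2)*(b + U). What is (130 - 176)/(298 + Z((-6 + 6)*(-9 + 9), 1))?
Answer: -23/148 ≈ -0.15541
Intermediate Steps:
Z(U, b) = (-2 + U)*(U + b)
(130 - 176)/(298 + Z((-6 + 6)*(-9 + 9), 1)) = (130 - 176)/(298 + (((-6 + 6)*(-9 + 9))² - 2*(-6 + 6)*(-9 + 9) - 2*1 + ((-6 + 6)*(-9 + 9))*1)) = -46/(298 + ((0*0)² - 0*0 - 2 + (0*0)*1)) = -46/(298 + (0² - 2*0 - 2 + 0*1)) = -46/(298 + (0 + 0 - 2 + 0)) = -46/(298 - 2) = -46/296 = -46*1/296 = -23/148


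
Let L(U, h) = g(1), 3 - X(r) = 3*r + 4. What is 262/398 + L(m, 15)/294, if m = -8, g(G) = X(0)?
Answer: 38315/58506 ≈ 0.65489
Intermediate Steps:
X(r) = -1 - 3*r (X(r) = 3 - (3*r + 4) = 3 - (4 + 3*r) = 3 + (-4 - 3*r) = -1 - 3*r)
g(G) = -1 (g(G) = -1 - 3*0 = -1 + 0 = -1)
L(U, h) = -1
262/398 + L(m, 15)/294 = 262/398 - 1/294 = 262*(1/398) - 1*1/294 = 131/199 - 1/294 = 38315/58506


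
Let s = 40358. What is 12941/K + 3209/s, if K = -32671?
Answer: -417431639/1318536218 ≈ -0.31659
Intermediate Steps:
12941/K + 3209/s = 12941/(-32671) + 3209/40358 = 12941*(-1/32671) + 3209*(1/40358) = -12941/32671 + 3209/40358 = -417431639/1318536218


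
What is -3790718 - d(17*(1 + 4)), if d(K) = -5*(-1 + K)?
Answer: -3790298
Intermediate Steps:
d(K) = 5 - 5*K
-3790718 - d(17*(1 + 4)) = -3790718 - (5 - 85*(1 + 4)) = -3790718 - (5 - 85*5) = -3790718 - (5 - 5*85) = -3790718 - (5 - 425) = -3790718 - 1*(-420) = -3790718 + 420 = -3790298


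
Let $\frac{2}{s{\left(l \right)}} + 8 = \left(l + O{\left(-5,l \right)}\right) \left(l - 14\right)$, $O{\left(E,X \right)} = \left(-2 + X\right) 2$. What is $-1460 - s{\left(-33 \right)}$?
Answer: $- \frac{7056182}{4833} \approx -1460.0$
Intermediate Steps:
$O{\left(E,X \right)} = -4 + 2 X$
$s{\left(l \right)} = \frac{2}{-8 + \left(-14 + l\right) \left(-4 + 3 l\right)}$ ($s{\left(l \right)} = \frac{2}{-8 + \left(l + \left(-4 + 2 l\right)\right) \left(l - 14\right)} = \frac{2}{-8 + \left(-4 + 3 l\right) \left(-14 + l\right)} = \frac{2}{-8 + \left(-14 + l\right) \left(-4 + 3 l\right)}$)
$-1460 - s{\left(-33 \right)} = -1460 - \frac{2}{48 - -1518 + 3 \left(-33\right)^{2}} = -1460 - \frac{2}{48 + 1518 + 3 \cdot 1089} = -1460 - \frac{2}{48 + 1518 + 3267} = -1460 - \frac{2}{4833} = - \frac{7056182}{4833}$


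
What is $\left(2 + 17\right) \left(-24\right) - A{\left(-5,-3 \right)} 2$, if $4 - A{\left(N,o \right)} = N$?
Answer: $8208$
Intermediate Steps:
$A{\left(N,o \right)} = 4 - N$
$\left(2 + 17\right) \left(-24\right) - A{\left(-5,-3 \right)} 2 = \left(2 + 17\right) \left(-24\right) - (4 - -5) 2 = 19 \left(-24\right) - (4 + 5) 2 = - 456 \left(-1\right) 9 \cdot 2 = - 456 \left(\left(-9\right) 2\right) = \left(-456\right) \left(-18\right) = 8208$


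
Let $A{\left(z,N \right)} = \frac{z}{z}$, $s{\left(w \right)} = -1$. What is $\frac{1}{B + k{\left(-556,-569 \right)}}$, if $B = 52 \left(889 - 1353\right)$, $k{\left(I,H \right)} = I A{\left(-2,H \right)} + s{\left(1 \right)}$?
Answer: $- \frac{1}{24685} \approx -4.051 \cdot 10^{-5}$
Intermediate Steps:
$A{\left(z,N \right)} = 1$
$k{\left(I,H \right)} = -1 + I$ ($k{\left(I,H \right)} = I 1 - 1 = I - 1 = -1 + I$)
$B = -24128$ ($B = 52 \left(889 - 1353\right) = 52 \left(-464\right) = -24128$)
$\frac{1}{B + k{\left(-556,-569 \right)}} = \frac{1}{-24128 - 557} = \frac{1}{-24685} = - \frac{1}{24685}$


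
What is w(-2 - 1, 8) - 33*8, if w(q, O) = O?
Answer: -256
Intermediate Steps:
w(-2 - 1, 8) - 33*8 = 8 - 33*8 = 8 - 264 = -256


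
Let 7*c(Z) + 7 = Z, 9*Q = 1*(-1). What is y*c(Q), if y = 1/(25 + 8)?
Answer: -64/2079 ≈ -0.030784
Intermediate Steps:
Q = -1/9 (Q = (1*(-1))/9 = (1/9)*(-1) = -1/9 ≈ -0.11111)
c(Z) = -1 + Z/7
y = 1/33 ≈ 0.030303
y*c(Q) = (-1 + (1/7)*(-1/9))/33 = (-1 - 1/63)/33 = (1/33)*(-64/63) = -64/2079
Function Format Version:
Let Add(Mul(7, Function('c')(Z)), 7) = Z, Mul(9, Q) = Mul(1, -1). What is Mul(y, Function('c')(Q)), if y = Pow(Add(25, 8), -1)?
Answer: Rational(-64, 2079) ≈ -0.030784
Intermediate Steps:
Q = Rational(-1, 9) (Q = Mul(Rational(1, 9), Mul(1, -1)) = Mul(Rational(1, 9), -1) = Rational(-1, 9) ≈ -0.11111)
Function('c')(Z) = Add(-1, Mul(Rational(1, 7), Z))
y = Rational(1, 33) (y = Pow(33, -1) = Rational(1, 33) ≈ 0.030303)
Mul(y, Function('c')(Q)) = Mul(Rational(1, 33), Add(-1, Mul(Rational(1, 7), Rational(-1, 9)))) = Mul(Rational(1, 33), Add(-1, Rational(-1, 63))) = Mul(Rational(1, 33), Rational(-64, 63)) = Rational(-64, 2079)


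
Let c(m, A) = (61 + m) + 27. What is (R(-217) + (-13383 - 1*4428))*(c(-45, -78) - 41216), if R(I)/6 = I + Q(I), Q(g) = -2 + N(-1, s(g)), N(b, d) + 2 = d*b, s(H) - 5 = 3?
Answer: 789904005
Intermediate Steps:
s(H) = 8 (s(H) = 5 + 3 = 8)
N(b, d) = -2 + b*d (N(b, d) = -2 + d*b = -2 + b*d)
c(m, A) = 88 + m
Q(g) = -12 (Q(g) = -2 + (-2 - 1*8) = -2 + (-2 - 8) = -2 - 10 = -12)
R(I) = -72 + 6*I (R(I) = 6*(I - 12) = 6*(-12 + I) = -72 + 6*I)
(R(-217) + (-13383 - 1*4428))*(c(-45, -78) - 41216) = ((-72 + 6*(-217)) + (-13383 - 1*4428))*((88 - 45) - 41216) = ((-72 - 1302) + (-13383 - 4428))*(43 - 41216) = (-1374 - 17811)*(-41173) = -19185*(-41173) = 789904005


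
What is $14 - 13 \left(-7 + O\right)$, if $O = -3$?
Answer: $144$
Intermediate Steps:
$14 - 13 \left(-7 + O\right) = 14 - 13 \left(-7 - 3\right) = 14 - -130 = 14 + 130 = 144$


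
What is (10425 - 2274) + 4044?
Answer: 12195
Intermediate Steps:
(10425 - 2274) + 4044 = 8151 + 4044 = 12195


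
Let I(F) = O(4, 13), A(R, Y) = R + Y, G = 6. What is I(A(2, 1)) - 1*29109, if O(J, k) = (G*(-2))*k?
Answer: -29265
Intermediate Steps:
O(J, k) = -12*k (O(J, k) = (6*(-2))*k = -12*k)
I(F) = -156 (I(F) = -12*13 = -156)
I(A(2, 1)) - 1*29109 = -156 - 1*29109 = -156 - 29109 = -29265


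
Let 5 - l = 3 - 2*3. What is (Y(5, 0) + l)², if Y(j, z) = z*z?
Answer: 64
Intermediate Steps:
Y(j, z) = z²
l = 8 (l = 5 - (3 - 2*3) = 5 - (3 - 6) = 5 - 1*(-3) = 5 + 3 = 8)
(Y(5, 0) + l)² = (0² + 8)² = (0 + 8)² = 8² = 64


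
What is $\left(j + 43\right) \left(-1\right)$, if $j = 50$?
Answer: $-93$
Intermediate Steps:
$\left(j + 43\right) \left(-1\right) = \left(50 + 43\right) \left(-1\right) = 93 \left(-1\right) = -93$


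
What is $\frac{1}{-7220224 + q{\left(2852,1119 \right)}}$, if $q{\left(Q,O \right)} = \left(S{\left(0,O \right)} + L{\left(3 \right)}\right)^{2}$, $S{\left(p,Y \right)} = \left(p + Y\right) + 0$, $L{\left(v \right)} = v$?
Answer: $- \frac{1}{5961340} \approx -1.6775 \cdot 10^{-7}$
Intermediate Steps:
$S{\left(p,Y \right)} = Y + p$ ($S{\left(p,Y \right)} = \left(Y + p\right) + 0 = Y + p$)
$q{\left(Q,O \right)} = \left(3 + O\right)^{2}$ ($q{\left(Q,O \right)} = \left(\left(O + 0\right) + 3\right)^{2} = \left(O + 3\right)^{2} = \left(3 + O\right)^{2}$)
$\frac{1}{-7220224 + q{\left(2852,1119 \right)}} = \frac{1}{-7220224 + \left(3 + 1119\right)^{2}} = \frac{1}{-7220224 + 1122^{2}} = \frac{1}{-7220224 + 1258884} = \frac{1}{-5961340} = - \frac{1}{5961340}$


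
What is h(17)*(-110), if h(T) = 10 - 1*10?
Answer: 0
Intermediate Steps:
h(T) = 0 (h(T) = 10 - 10 = 0)
h(17)*(-110) = 0*(-110) = 0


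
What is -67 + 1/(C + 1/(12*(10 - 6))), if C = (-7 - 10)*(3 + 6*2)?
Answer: -820061/12239 ≈ -67.004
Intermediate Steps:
C = -255 (C = -17*(3 + 12) = -17*15 = -255)
-67 + 1/(C + 1/(12*(10 - 6))) = -67 + 1/(-255 + 1/(12*(10 - 6))) = -67 + 1/(-255 + 1/(12*4)) = -67 + 1/(-255 + 1/48) = -67 + 1/(-12239/48) = -67 - 48/12239 = -820061/12239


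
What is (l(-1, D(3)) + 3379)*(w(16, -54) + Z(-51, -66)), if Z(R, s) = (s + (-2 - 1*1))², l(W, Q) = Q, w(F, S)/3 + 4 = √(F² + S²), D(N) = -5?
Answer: 16023126 + 20244*√793 ≈ 1.6593e+7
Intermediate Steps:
w(F, S) = -12 + 3*√(F² + S²)
Z(R, s) = (-3 + s)² (Z(R, s) = (s + (-2 - 1))² = (s - 3)² = (-3 + s)²)
(l(-1, D(3)) + 3379)*(w(16, -54) + Z(-51, -66)) = (-5 + 3379)*((-12 + 3*√(16² + (-54)²)) + (-3 - 66)²) = 3374*((-12 + 3*√(256 + 2916)) + (-69)²) = 3374*((-12 + 3*√3172) + 4761) = 3374*((-12 + 3*(2*√793)) + 4761) = 3374*((-12 + 6*√793) + 4761) = 3374*(4749 + 6*√793) = 16023126 + 20244*√793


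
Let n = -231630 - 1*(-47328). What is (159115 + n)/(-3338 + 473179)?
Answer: -25187/469841 ≈ -0.053607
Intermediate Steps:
n = -184302 (n = -231630 + 47328 = -184302)
(159115 + n)/(-3338 + 473179) = (159115 - 184302)/(-3338 + 473179) = -25187/469841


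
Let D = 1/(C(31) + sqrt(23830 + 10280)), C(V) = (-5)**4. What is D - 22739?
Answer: -1621358792/71303 - 3*sqrt(3790)/356515 ≈ -22739.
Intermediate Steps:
C(V) = 625
D = 1/(625 + 3*sqrt(3790)) (D = 1/(625 + sqrt(23830 + 10280)) = 1/(625 + sqrt(34110)) = 1/(625 + 3*sqrt(3790)) ≈ 0.0012350)
D - 22739 = (125/71303 - 3*sqrt(3790)/356515) - 22739 = -1621358792/71303 - 3*sqrt(3790)/356515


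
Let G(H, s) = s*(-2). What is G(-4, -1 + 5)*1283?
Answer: -10264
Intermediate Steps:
G(H, s) = -2*s
G(-4, -1 + 5)*1283 = -2*(-1 + 5)*1283 = -2*4*1283 = -8*1283 = -10264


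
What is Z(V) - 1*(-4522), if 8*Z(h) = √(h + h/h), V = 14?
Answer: 4522 + √15/8 ≈ 4522.5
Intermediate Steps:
Z(h) = √(1 + h)/8 (Z(h) = √(h + h/h)/8 = √(h + 1)/8 = √(1 + h)/8)
Z(V) - 1*(-4522) = √(1 + 14)/8 - 1*(-4522) = √15/8 + 4522 = 4522 + √15/8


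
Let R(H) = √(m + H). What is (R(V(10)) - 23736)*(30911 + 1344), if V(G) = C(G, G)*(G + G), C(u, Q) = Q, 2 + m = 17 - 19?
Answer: -765153110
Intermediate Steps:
m = -4 (m = -2 + (17 - 19) = -2 - 2 = -4)
V(G) = 2*G² (V(G) = G*(G + G) = G*(2*G) = 2*G²)
R(H) = √(-4 + H)
(R(V(10)) - 23736)*(30911 + 1344) = (√(-4 + 2*10²) - 23736)*(30911 + 1344) = (√(-4 + 2*100) - 23736)*32255 = (√(-4 + 200) - 23736)*32255 = (√196 - 23736)*32255 = (14 - 23736)*32255 = -23722*32255 = -765153110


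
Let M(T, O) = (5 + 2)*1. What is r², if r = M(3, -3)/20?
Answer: 49/400 ≈ 0.12250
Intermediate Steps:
M(T, O) = 7 (M(T, O) = 7*1 = 7)
r = 7/20 ≈ 0.35000
r² = (7/20)² = 49/400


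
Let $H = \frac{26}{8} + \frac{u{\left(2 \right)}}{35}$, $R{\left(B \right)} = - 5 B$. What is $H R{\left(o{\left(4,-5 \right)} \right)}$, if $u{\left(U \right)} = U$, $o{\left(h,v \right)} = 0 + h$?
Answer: $- \frac{463}{7} \approx -66.143$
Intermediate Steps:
$o{\left(h,v \right)} = h$
$H = \frac{463}{140}$ ($H = \frac{26}{8} + \frac{2}{35} = 26 \cdot \frac{1}{8} + 2 \cdot \frac{1}{35} = \frac{13}{4} + \frac{2}{35} = \frac{463}{140} \approx 3.3071$)
$H R{\left(o{\left(4,-5 \right)} \right)} = \frac{463 \left(\left(-5\right) 4\right)}{140} = \frac{463}{140} \left(-20\right) = - \frac{463}{7}$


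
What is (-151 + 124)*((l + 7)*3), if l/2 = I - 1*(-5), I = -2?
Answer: -1053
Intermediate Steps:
l = 6 (l = 2*(-2 - 1*(-5)) = 2*(-2 + 5) = 2*3 = 6)
(-151 + 124)*((l + 7)*3) = (-151 + 124)*((6 + 7)*3) = -351*3 = -27*39 = -1053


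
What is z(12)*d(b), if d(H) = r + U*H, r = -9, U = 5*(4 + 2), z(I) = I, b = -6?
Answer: -2268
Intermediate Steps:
U = 30 (U = 5*6 = 30)
d(H) = -9 + 30*H
z(12)*d(b) = 12*(-9 + 30*(-6)) = 12*(-9 - 180) = 12*(-189) = -2268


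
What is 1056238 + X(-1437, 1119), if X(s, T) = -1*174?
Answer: 1056064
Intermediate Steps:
X(s, T) = -174
1056238 + X(-1437, 1119) = 1056238 - 174 = 1056064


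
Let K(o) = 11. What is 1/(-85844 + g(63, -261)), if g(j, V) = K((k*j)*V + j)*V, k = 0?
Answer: -1/88715 ≈ -1.1272e-5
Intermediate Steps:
g(j, V) = 11*V
1/(-85844 + g(63, -261)) = 1/(-85844 + 11*(-261)) = 1/(-85844 - 2871) = 1/(-88715) = -1/88715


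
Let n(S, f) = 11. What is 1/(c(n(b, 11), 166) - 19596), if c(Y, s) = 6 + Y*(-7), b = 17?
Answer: -1/19667 ≈ -5.0847e-5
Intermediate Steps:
c(Y, s) = 6 - 7*Y
1/(c(n(b, 11), 166) - 19596) = 1/((6 - 7*11) - 19596) = 1/((6 - 77) - 19596) = 1/(-71 - 19596) = 1/(-19667) = -1/19667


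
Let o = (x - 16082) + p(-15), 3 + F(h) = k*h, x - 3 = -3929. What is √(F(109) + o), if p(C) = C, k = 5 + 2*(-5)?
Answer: I*√20571 ≈ 143.43*I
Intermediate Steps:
k = -5 (k = 5 - 10 = -5)
x = -3926 (x = 3 - 3929 = -3926)
F(h) = -3 - 5*h
o = -20023 (o = (-3926 - 16082) - 15 = -20008 - 15 = -20023)
√(F(109) + o) = √((-3 - 5*109) - 20023) = √((-3 - 545) - 20023) = √(-548 - 20023) = √(-20571) = I*√20571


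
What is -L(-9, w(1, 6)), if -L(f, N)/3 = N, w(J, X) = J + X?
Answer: 21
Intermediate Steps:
L(f, N) = -3*N
-L(-9, w(1, 6)) = -(-3)*(1 + 6) = -(-3)*7 = -1*(-21) = 21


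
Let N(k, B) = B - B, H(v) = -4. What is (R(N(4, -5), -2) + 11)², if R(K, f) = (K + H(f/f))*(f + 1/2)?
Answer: 289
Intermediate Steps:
N(k, B) = 0
R(K, f) = (½ + f)*(-4 + K) (R(K, f) = (K - 4)*(f + 1/2) = (-4 + K)*(f + ½) = (-4 + K)*(½ + f) = (½ + f)*(-4 + K))
(R(N(4, -5), -2) + 11)² = ((-2 + (½)*0 - 4*(-2) + 0*(-2)) + 11)² = ((-2 + 0 + 8 + 0) + 11)² = (6 + 11)² = 17² = 289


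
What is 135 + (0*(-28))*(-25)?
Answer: 135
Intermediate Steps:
135 + (0*(-28))*(-25) = 135 + 0*(-25) = 135 + 0 = 135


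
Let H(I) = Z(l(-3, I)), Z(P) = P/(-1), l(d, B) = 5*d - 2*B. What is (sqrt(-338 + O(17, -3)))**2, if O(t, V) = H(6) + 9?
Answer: -302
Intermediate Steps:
l(d, B) = -2*B + 5*d
Z(P) = -P (Z(P) = P*(-1) = -P)
H(I) = 15 + 2*I (H(I) = -(-2*I + 5*(-3)) = -(-2*I - 15) = -(-15 - 2*I) = 15 + 2*I)
O(t, V) = 36 (O(t, V) = (15 + 2*6) + 9 = (15 + 12) + 9 = 27 + 9 = 36)
(sqrt(-338 + O(17, -3)))**2 = (sqrt(-338 + 36))**2 = (sqrt(-302))**2 = (I*sqrt(302))**2 = -302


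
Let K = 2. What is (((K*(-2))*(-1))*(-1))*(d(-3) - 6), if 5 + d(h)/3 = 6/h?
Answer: 108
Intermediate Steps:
d(h) = -15 + 18/h (d(h) = -15 + 3*(6/h) = -15 + 18/h)
(((K*(-2))*(-1))*(-1))*(d(-3) - 6) = (((2*(-2))*(-1))*(-1))*((-15 + 18/(-3)) - 6) = (-4*(-1)*(-1))*((-15 + 18*(-1/3)) - 6) = (4*(-1))*((-15 - 6) - 6) = -4*(-21 - 6) = -4*(-27) = 108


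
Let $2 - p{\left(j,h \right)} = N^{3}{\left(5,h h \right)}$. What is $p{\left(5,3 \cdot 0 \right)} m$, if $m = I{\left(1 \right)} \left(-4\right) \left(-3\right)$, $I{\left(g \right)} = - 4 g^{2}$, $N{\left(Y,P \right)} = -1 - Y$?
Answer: $-10464$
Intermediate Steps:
$p{\left(j,h \right)} = 218$ ($p{\left(j,h \right)} = 2 - \left(-1 - 5\right)^{3} = 2 - \left(-6\right)^{3} = 2 - -216 = 2 + 216 = 218$)
$m = -48$ ($m = - 4 \cdot 1^{2} \left(-4\right) \left(-3\right) = \left(-4\right) 1 \left(-4\right) \left(-3\right) = \left(-4\right) \left(-4\right) \left(-3\right) = 16 \left(-3\right) = -48$)
$p{\left(5,3 \cdot 0 \right)} m = 218 \left(-48\right) = -10464$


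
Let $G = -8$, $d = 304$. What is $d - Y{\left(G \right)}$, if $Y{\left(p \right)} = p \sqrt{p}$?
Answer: $304 + 16 i \sqrt{2} \approx 304.0 + 22.627 i$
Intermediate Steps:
$Y{\left(p \right)} = p^{\frac{3}{2}}$
$d - Y{\left(G \right)} = 304 - \left(-8\right)^{\frac{3}{2}} = 304 - - 16 i \sqrt{2} = 304 + 16 i \sqrt{2}$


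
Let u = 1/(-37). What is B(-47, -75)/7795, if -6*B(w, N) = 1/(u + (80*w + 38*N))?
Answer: 37/11438585670 ≈ 3.2347e-9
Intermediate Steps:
u = -1/37 ≈ -0.027027
B(w, N) = -1/(6*(-1/37 + 38*N + 80*w)) (B(w, N) = -1/(6*(-1/37 + (80*w + 38*N))) = -1/(6*(-1/37 + (38*N + 80*w))) = -1/(6*(-1/37 + 38*N + 80*w)))
B(-47, -75)/7795 = -37/(-6 + 8436*(-75) + 17760*(-47))/7795 = -37/(-6 - 632700 - 834720)*(1/7795) = -37/(-1467426)*(1/7795) = -37*(-1/1467426)*(1/7795) = (37/1467426)*(1/7795) = 37/11438585670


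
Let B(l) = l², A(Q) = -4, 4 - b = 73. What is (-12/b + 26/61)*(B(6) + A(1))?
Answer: 26944/1403 ≈ 19.205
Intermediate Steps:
b = -69 (b = 4 - 1*73 = 4 - 73 = -69)
(-12/b + 26/61)*(B(6) + A(1)) = (-12/(-69) + 26/61)*(6² - 4) = (-12*(-1/69) + 26*(1/61))*(36 - 4) = (4/23 + 26/61)*32 = (842/1403)*32 = 26944/1403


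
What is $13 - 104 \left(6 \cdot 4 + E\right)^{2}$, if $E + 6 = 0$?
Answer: $-33683$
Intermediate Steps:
$E = -6$ ($E = -6 + 0 = -6$)
$13 - 104 \left(6 \cdot 4 + E\right)^{2} = 13 - 104 \left(6 \cdot 4 - 6\right)^{2} = 13 - 104 \left(24 - 6\right)^{2} = 13 - 104 \cdot 18^{2} = 13 - 33696 = -33683$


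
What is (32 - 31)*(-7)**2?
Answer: 49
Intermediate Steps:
(32 - 31)*(-7)**2 = 1*49 = 49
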